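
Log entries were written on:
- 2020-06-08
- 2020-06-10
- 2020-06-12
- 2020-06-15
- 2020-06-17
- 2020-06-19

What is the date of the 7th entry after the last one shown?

Every event lands on a Monday or Wednesday or Friday (gaps cycle 2, 2, 3, 2, 2).
So the schedule is: every Monday, Wednesday and Friday.
Next Monday: 2020-06-22.
The following Wednesday is 2020-06-24.
Next Friday: 2020-06-26.
Next Monday: 2020-06-29.
Next Wednesday: 2020-07-01.
Next Friday: 2020-07-03.
The following Monday is 2020-07-06.

2020-07-06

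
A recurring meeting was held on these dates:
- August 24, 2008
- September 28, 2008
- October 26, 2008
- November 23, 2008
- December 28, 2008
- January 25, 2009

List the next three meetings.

All dates are Sundays, 35, 28, 28, 35, 28 days apart.
Specifically, the 4th Sunday of each month.
February 2009 — 4th Sunday is February 22, 2009.
March 2009 — 4th Sunday is March 22, 2009.
4th Sunday of April 2009: April 26, 2009.

February 22, 2009; March 22, 2009; April 26, 2009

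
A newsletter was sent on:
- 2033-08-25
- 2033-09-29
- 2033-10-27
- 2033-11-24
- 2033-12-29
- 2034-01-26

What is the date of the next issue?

Every date is a Thursday; gaps 35, 28, 28, 35, 28 days.
Each is the last Thursday of its month (at least one falls on the 29th or later, ruling out '4th Thursday').
Last Thursday of February 2034: 2034-02-23.

2034-02-23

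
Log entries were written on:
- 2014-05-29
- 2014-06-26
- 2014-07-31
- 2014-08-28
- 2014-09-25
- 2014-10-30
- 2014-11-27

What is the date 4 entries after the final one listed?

2015-03-26

Every date is a Thursday; gaps 28, 35, 28, 28, 35, 28 days.
Each is the last Thursday of its month (at least one falls on the 29th or later, ruling out '4th Thursday').
Last Thursday of December 2014: 2014-12-25.
Last Thursday of January 2015: 2015-01-29.
Last Thursday of February 2015: 2015-02-26.
March 2015 ends with Thursday 2015-03-26.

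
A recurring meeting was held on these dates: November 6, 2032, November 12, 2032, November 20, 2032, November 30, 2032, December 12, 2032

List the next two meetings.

December 26, 2032; January 11, 2033

Intervals are 6, 8, 10, 12 days — an arithmetic progression with common difference 2.
Next gap: 14 days. December 12, 2032 + 14 days = December 26, 2032.
Next gap: 16 days. December 26, 2032 + 16 days = January 11, 2033.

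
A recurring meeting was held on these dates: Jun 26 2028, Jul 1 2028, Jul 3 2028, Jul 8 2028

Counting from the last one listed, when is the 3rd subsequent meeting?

Gaps: 5, 2, 5 days — not constant, but cyclic with period 2.
The events fall on every Monday and Saturday.
Next Monday: Jul 10 2028.
Next Saturday: Jul 15 2028.
The following Monday is Jul 17 2028.

Jul 17 2028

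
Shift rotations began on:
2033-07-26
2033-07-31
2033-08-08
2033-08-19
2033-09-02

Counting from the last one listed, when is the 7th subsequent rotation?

2034-03-03

Intervals are 5, 8, 11, 14 days — an arithmetic progression with common difference 3.
Next gap: 17 days. 2033-09-02 + 17 days = 2033-09-19.
Next gap: 20 days. 2033-09-19 + 20 days = 2033-10-09.
Next gap: 23 days. 2033-10-09 + 23 days = 2033-11-01.
Next gap: 26 days. 2033-11-01 + 26 days = 2033-11-27.
Next gap: 29 days. 2033-11-27 + 29 days = 2033-12-26.
Next gap: 32 days. 2033-12-26 + 32 days = 2034-01-27.
Next gap: 35 days. 2034-01-27 + 35 days = 2034-03-03.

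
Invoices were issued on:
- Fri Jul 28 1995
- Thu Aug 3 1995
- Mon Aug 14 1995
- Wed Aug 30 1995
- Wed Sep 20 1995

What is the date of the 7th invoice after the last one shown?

The spacing grows by 5 each time: 6, 11, 16, 21 days.
Next gap: 26 days. Wed Sep 20 1995 + 26 days = Mon Oct 16 1995.
Next gap: 31 days. Mon Oct 16 1995 + 31 days = Thu Nov 16 1995.
Next gap: 36 days. Thu Nov 16 1995 + 36 days = Fri Dec 22 1995.
Next gap: 41 days. Fri Dec 22 1995 + 41 days = Thu Feb 1 1996.
Next gap: 46 days. Thu Feb 1 1996 + 46 days = Mon Mar 18 1996.
Next gap: 51 days. Mon Mar 18 1996 + 51 days = Wed May 8 1996.
Next gap: 56 days. Wed May 8 1996 + 56 days = Wed Jul 3 1996.

Wed Jul 3 1996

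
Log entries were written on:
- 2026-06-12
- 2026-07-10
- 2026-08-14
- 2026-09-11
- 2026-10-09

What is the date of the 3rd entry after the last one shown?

All dates are Fridays, 28, 35, 28, 28 days apart.
Specifically, the 2nd Friday of each month.
2nd Friday of November 2026: 2026-11-13.
December 2026 — 2nd Friday is 2026-12-11.
January 2027 — 2nd Friday is 2027-01-08.

2027-01-08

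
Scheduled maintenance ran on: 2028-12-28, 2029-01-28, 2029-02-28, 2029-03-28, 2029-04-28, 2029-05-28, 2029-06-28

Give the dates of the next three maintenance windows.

Gaps: 31, 31, 28, 31, 30, 31 days — not constant. Every event is on the 28th of the month.
Pattern: the 28th of each month.
Next: July 2029 → 2029-07-28.
August 2029: 2029-08-28.
Next: September 2029 → 2029-09-28.

2029-07-28, 2029-08-28, 2029-09-28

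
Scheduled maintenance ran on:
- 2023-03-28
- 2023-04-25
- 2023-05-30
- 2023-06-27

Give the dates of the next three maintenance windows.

2023-07-25, 2023-08-29, 2023-09-26

These are Tuesdays with 28, 35, 28-day gaps.
Each is the final Tuesday of its month — 2023-05-30 is past the 28th, so '4th Tuesday' doesn't fit.
Last Tuesday of July 2023: 2023-07-25.
August 2023 ends with Tuesday 2023-08-29.
September 2023 ends with Tuesday 2023-09-26.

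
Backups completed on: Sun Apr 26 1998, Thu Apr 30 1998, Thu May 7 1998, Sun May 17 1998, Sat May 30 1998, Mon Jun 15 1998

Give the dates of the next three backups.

Sat Jul 4 1998, Sun Jul 26 1998, Thu Aug 20 1998

Intervals are 4, 7, 10, 13, 16 days — an arithmetic progression with common difference 3.
Next gap: 19 days. Mon Jun 15 1998 + 19 days = Sat Jul 4 1998.
Next gap: 22 days. Sat Jul 4 1998 + 22 days = Sun Jul 26 1998.
Next gap: 25 days. Sun Jul 26 1998 + 25 days = Thu Aug 20 1998.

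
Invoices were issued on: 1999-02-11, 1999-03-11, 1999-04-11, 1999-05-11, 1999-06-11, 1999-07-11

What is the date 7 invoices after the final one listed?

Each date is the 11th; the gaps (28, 31, 30, 31, 30) track the month lengths.
The rule is the 11th of each month.
August 1999: 1999-08-11.
Next: September 1999 → 1999-09-11.
October 1999: 1999-10-11.
Next: November 1999 → 1999-11-11.
December 1999: 1999-12-11.
January 2000: 2000-01-11.
February 2000: 2000-02-11.

2000-02-11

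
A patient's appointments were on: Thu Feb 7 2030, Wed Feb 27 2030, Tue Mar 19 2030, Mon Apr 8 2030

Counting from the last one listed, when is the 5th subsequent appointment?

The spacing is 20, 20, 20 days — always 20 days.
Mon Apr 8 2030 + 20 days = Sun Apr 28 2030.
Sun Apr 28 2030 + 20 days = Sat May 18 2030.
Sat May 18 2030 + 20 days = Fri Jun 7 2030.
Fri Jun 7 2030 + 20 days = Thu Jun 27 2030.
Thu Jun 27 2030 + 20 days = Wed Jul 17 2030.

Wed Jul 17 2030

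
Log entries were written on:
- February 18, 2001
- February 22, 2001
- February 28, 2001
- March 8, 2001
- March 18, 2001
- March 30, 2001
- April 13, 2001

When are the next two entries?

Gaps: 4, 6, 8, 10, 12, 14 days — each gap is 2 larger than the previous one.
Next gap: 16 days. April 13, 2001 + 16 days = April 29, 2001.
Next gap: 18 days. April 29, 2001 + 18 days = May 17, 2001.

April 29, 2001; May 17, 2001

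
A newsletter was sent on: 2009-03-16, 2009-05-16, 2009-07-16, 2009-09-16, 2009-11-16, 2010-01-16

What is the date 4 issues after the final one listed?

2010-09-16

The day-of-month is always 16 (61, 61, 62, 61, 61 days between events).
So this recurs on the 16th of every 2 months.
Next: March 2010 → 2010-03-16.
Next: May 2010 → 2010-05-16.
Next: July 2010 → 2010-07-16.
September 2010: 2010-09-16.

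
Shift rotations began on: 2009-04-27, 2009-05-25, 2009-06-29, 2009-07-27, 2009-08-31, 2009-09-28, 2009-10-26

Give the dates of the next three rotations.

These are Mondays with 28, 35, 28, 35, 28, 28-day gaps.
Each is the final Monday of its month — 2009-06-29 is past the 28th, so '4th Monday' doesn't fit.
Last Monday of November 2009: 2009-11-30.
December 2009 ends with Monday 2009-12-28.
Last Monday of January 2010: 2010-01-25.

2009-11-30, 2009-12-28, 2010-01-25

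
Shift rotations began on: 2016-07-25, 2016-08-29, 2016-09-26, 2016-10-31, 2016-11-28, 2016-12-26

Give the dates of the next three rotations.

These are Mondays with 35, 28, 35, 28, 28-day gaps.
Each is the final Monday of its month — 2016-08-29 is past the 28th, so '4th Monday' doesn't fit.
Last Monday of January 2017: 2017-01-30.
Last Monday of February 2017: 2017-02-27.
March 2017 ends with Monday 2017-03-27.

2017-01-30, 2017-02-27, 2017-03-27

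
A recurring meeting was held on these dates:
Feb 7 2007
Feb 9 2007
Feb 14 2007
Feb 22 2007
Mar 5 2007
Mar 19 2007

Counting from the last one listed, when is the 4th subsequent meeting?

The spacing grows by 3 each time: 2, 5, 8, 11, 14 days.
Next gap: 17 days. Mar 19 2007 + 17 days = Apr 5 2007.
Next gap: 20 days. Apr 5 2007 + 20 days = Apr 25 2007.
Next gap: 23 days. Apr 25 2007 + 23 days = May 18 2007.
Next gap: 26 days. May 18 2007 + 26 days = Jun 13 2007.

Jun 13 2007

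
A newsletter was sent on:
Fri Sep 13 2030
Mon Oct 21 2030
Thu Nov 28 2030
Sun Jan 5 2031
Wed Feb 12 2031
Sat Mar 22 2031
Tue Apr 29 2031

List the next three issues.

The spacing is 38, 38, 38, 38, 38, 38 days — always 38 days.
Tue Apr 29 2031 + 38 days = Fri Jun 6 2031.
Fri Jun 6 2031 + 38 days = Mon Jul 14 2031.
Mon Jul 14 2031 + 38 days = Thu Aug 21 2031.

Fri Jun 6 2031, Mon Jul 14 2031, Thu Aug 21 2031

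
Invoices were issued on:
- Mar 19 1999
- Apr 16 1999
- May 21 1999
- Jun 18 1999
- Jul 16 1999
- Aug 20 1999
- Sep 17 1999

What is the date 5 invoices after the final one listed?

All dates are Fridays, 28, 35, 28, 28, 35, 28 days apart.
Specifically, the 3rd Friday of each month.
October 1999 — 3rd Friday is Oct 15 1999.
November 1999 — 3rd Friday is Nov 19 1999.
December 1999 — 3rd Friday is Dec 17 1999.
January 2000 — 3rd Friday is Jan 21 2000.
February 2000 — 3rd Friday is Feb 18 2000.

Feb 18 2000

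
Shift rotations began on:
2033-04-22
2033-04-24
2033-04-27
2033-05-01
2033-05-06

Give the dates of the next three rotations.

2033-05-12, 2033-05-19, 2033-05-27

Gaps: 2, 3, 4, 5 days — each gap is 1 larger than the previous one.
Next gap: 6 days. 2033-05-06 + 6 days = 2033-05-12.
Next gap: 7 days. 2033-05-12 + 7 days = 2033-05-19.
Next gap: 8 days. 2033-05-19 + 8 days = 2033-05-27.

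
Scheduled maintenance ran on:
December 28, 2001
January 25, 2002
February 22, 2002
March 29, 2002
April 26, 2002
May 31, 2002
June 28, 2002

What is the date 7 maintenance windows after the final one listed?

All Fridays; the gaps (28, 28, 35, 28, 35, 28) vary with month length.
This is the last Friday of each month.
Last Friday of July 2002: July 26, 2002.
Last Friday of August 2002: August 30, 2002.
Last Friday of September 2002: September 27, 2002.
October 2002 ends with Friday October 25, 2002.
November 2002 ends with Friday November 29, 2002.
Last Friday of December 2002: December 27, 2002.
Last Friday of January 2003: January 31, 2003.

January 31, 2003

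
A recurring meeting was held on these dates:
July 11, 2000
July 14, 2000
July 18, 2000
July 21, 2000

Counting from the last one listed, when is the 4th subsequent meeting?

Gaps: 3, 4, 3 days — not constant, but cyclic with period 2.
The events fall on every Tuesday and Friday.
Next Tuesday: July 25, 2000.
The following Friday is July 28, 2000.
Next Tuesday: August 1, 2000.
The following Friday is August 4, 2000.

August 4, 2000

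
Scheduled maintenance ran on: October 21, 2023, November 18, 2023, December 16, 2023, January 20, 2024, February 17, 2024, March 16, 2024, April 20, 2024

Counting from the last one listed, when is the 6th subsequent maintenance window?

October 19, 2024

All dates are Saturdays, 28, 28, 35, 28, 28, 35 days apart.
Specifically, the 3rd Saturday of each month.
May 2024 — 3rd Saturday is May 18, 2024.
June 2024 — 3rd Saturday is June 15, 2024.
July 2024 — 3rd Saturday is July 20, 2024.
3rd Saturday of August 2024: August 17, 2024.
3rd Saturday of September 2024: September 21, 2024.
3rd Saturday of October 2024: October 19, 2024.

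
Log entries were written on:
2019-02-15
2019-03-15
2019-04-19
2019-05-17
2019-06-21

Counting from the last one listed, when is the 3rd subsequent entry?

2019-09-20

All dates are Fridays, 28, 35, 28, 35 days apart.
Specifically, the 3rd Friday of each month.
3rd Friday of July 2019: 2019-07-19.
3rd Friday of August 2019: 2019-08-16.
3rd Friday of September 2019: 2019-09-20.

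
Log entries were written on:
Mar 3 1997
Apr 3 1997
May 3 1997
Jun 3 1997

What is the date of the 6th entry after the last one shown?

Dec 3 1997

Each date is the 3rd; the gaps (31, 30, 31) track the month lengths.
The rule is the 3rd of each month.
July 1997: Jul 3 1997.
Next: August 1997 → Aug 3 1997.
September 1997: Sep 3 1997.
Next: October 1997 → Oct 3 1997.
Next: November 1997 → Nov 3 1997.
Next: December 1997 → Dec 3 1997.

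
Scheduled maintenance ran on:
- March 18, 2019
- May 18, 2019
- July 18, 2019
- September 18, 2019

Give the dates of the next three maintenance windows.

Gaps: 61, 61, 62 days — not constant. Every event is on the 18th of the month.
Pattern: the 18th of every 2 months.
Next: November 2019 → November 18, 2019.
January 2020: January 18, 2020.
Next: March 2020 → March 18, 2020.

November 18, 2019; January 18, 2020; March 18, 2020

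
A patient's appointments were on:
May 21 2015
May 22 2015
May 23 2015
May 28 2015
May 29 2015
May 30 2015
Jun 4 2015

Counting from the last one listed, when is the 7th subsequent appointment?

The gap pattern 1, 1, 5, 1, 1, 5 repeats every 3 events.
These are the Thursdays, Fridays and Saturdays of each week.
Next Friday: Jun 5 2015.
The following Saturday is Jun 6 2015.
Next Thursday: Jun 11 2015.
Next Friday: Jun 12 2015.
Next Saturday: Jun 13 2015.
Next Thursday: Jun 18 2015.
Next Friday: Jun 19 2015.

Jun 19 2015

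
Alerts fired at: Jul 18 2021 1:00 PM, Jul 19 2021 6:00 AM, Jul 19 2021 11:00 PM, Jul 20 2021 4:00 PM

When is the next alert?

Spacing: 17, 17, 17 h — constant 17 h.
Jul 20 2021 4:00 PM + 17 h = Jul 21 2021 9:00 AM.

Jul 21 2021 9:00 AM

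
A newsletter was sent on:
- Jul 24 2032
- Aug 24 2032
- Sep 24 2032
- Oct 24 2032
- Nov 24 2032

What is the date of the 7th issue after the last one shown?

The day-of-month is always 24 (31, 31, 30, 31 days between events).
So this recurs on the 24th of each month.
Next: December 2032 → Dec 24 2032.
Next: January 2033 → Jan 24 2033.
Next: February 2033 → Feb 24 2033.
March 2033: Mar 24 2033.
Next: April 2033 → Apr 24 2033.
May 2033: May 24 2033.
Next: June 2033 → Jun 24 2033.

Jun 24 2033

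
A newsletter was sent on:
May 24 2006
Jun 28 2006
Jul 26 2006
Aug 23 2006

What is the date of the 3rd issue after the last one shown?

These are Wednesdays at 28- or 35-day spacing (35, 28, 28).
The pattern: 4th Wednesday of the month.
4th Wednesday of September 2006: Sep 27 2006.
October 2006 — 4th Wednesday is Oct 25 2006.
4th Wednesday of November 2006: Nov 22 2006.

Nov 22 2006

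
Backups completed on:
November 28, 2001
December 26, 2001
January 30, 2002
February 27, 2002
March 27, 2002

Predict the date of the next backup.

April 24, 2002

These are Wednesdays with 28, 35, 28, 28-day gaps.
Each is the final Wednesday of its month — January 30, 2002 is past the 28th, so '4th Wednesday' doesn't fit.
April 2002 ends with Wednesday April 24, 2002.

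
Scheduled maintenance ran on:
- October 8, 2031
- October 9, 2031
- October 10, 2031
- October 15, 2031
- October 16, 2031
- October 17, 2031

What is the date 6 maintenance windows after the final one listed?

Every event lands on a Wednesday or Thursday or Friday (gaps cycle 1, 1, 5, 1, 1).
So the schedule is: every Wednesday, Thursday and Friday.
Next Wednesday: October 22, 2031.
Next Thursday: October 23, 2031.
The following Friday is October 24, 2031.
The following Wednesday is October 29, 2031.
The following Thursday is October 30, 2031.
The following Friday is October 31, 2031.

October 31, 2031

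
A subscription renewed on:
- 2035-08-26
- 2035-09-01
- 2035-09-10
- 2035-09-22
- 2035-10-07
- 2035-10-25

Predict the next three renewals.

Gaps: 6, 9, 12, 15, 18 days — each gap is 3 larger than the previous one.
Next gap: 21 days. 2035-10-25 + 21 days = 2035-11-15.
Next gap: 24 days. 2035-11-15 + 24 days = 2035-12-09.
Next gap: 27 days. 2035-12-09 + 27 days = 2036-01-05.

2035-11-15, 2035-12-09, 2036-01-05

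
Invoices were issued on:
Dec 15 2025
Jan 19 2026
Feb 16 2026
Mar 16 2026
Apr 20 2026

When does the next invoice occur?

These are Mondays at 28- or 35-day spacing (35, 28, 28, 35).
The pattern: 3rd Monday of the month.
May 2026 — 3rd Monday is May 18 2026.

May 18 2026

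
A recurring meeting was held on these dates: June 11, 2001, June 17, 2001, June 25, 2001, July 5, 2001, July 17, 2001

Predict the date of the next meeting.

Intervals are 6, 8, 10, 12 days — an arithmetic progression with common difference 2.
Next gap: 14 days. July 17, 2001 + 14 days = July 31, 2001.

July 31, 2001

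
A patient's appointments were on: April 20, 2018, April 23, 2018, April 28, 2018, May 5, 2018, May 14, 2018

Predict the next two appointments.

May 25, 2018; June 7, 2018

Gaps: 3, 5, 7, 9 days — each gap is 2 larger than the previous one.
Next gap: 11 days. May 14, 2018 + 11 days = May 25, 2018.
Next gap: 13 days. May 25, 2018 + 13 days = June 7, 2018.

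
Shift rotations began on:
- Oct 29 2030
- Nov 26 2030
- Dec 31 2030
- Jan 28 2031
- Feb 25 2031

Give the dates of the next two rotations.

All Tuesdays; the gaps (28, 35, 28, 28) vary with month length.
This is the last Tuesday of each month.
Last Tuesday of March 2031: Mar 25 2031.
April 2031 ends with Tuesday Apr 29 2031.

Mar 25 2031, Apr 29 2031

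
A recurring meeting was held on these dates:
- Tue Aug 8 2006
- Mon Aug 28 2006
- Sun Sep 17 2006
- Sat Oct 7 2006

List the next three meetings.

Gaps between consecutive events: 20, 20, 20 days — a constant 20-day interval.
Sat Oct 7 2006 + 20 days = Fri Oct 27 2006.
Fri Oct 27 2006 + 20 days = Thu Nov 16 2006.
Thu Nov 16 2006 + 20 days = Wed Dec 6 2006.

Fri Oct 27 2006, Thu Nov 16 2006, Wed Dec 6 2006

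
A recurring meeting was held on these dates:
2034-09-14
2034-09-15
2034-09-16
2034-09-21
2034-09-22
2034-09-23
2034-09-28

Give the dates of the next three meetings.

2034-09-29, 2034-09-30, 2034-10-05

Every event lands on a Thursday or Friday or Saturday (gaps cycle 1, 1, 5, 1, 1, 5).
So the schedule is: every Thursday, Friday and Saturday.
The following Friday is 2034-09-29.
The following Saturday is 2034-09-30.
The following Thursday is 2034-10-05.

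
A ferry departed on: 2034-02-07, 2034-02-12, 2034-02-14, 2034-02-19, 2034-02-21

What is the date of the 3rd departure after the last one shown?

2034-03-05

Every event lands on a Tuesday or Sunday (gaps cycle 5, 2, 5, 2).
So the schedule is: every Tuesday and Sunday.
The following Sunday is 2034-02-26.
The following Tuesday is 2034-02-28.
Next Sunday: 2034-03-05.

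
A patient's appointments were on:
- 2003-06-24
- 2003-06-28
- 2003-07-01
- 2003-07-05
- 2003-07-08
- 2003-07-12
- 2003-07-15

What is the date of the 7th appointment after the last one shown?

Gaps: 4, 3, 4, 3, 4, 3 days — not constant, but cyclic with period 2.
The events fall on every Tuesday and Saturday.
Next Saturday: 2003-07-19.
The following Tuesday is 2003-07-22.
The following Saturday is 2003-07-26.
The following Tuesday is 2003-07-29.
The following Saturday is 2003-08-02.
The following Tuesday is 2003-08-05.
Next Saturday: 2003-08-09.

2003-08-09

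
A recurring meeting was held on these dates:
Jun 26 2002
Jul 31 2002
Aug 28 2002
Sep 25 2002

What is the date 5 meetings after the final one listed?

Feb 26 2003

All Wednesdays; the gaps (35, 28, 28) vary with month length.
This is the last Wednesday of each month.
Last Wednesday of October 2002: Oct 30 2002.
Last Wednesday of November 2002: Nov 27 2002.
December 2002 ends with Wednesday Dec 25 2002.
Last Wednesday of January 2003: Jan 29 2003.
February 2003 ends with Wednesday Feb 26 2003.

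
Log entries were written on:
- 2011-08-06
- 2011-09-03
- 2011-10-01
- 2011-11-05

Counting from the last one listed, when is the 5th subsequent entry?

All dates are Saturdays, 28, 28, 35 days apart.
Specifically, the 1st Saturday of each month.
December 2011 — 1st Saturday is 2011-12-03.
1st Saturday of January 2012: 2012-01-07.
February 2012 — 1st Saturday is 2012-02-04.
1st Saturday of March 2012: 2012-03-03.
1st Saturday of April 2012: 2012-04-07.

2012-04-07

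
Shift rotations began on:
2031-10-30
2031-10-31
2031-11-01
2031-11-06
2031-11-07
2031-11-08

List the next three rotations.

2031-11-13, 2031-11-14, 2031-11-15

Every event lands on a Thursday or Friday or Saturday (gaps cycle 1, 1, 5, 1, 1).
So the schedule is: every Thursday, Friday and Saturday.
The following Thursday is 2031-11-13.
Next Friday: 2031-11-14.
The following Saturday is 2031-11-15.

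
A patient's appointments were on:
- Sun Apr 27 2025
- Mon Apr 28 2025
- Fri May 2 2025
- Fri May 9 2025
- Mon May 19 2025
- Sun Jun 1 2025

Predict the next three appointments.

Gaps: 1, 4, 7, 10, 13 days — each gap is 3 larger than the previous one.
Next gap: 16 days. Sun Jun 1 2025 + 16 days = Tue Jun 17 2025.
Next gap: 19 days. Tue Jun 17 2025 + 19 days = Sun Jul 6 2025.
Next gap: 22 days. Sun Jul 6 2025 + 22 days = Mon Jul 28 2025.

Tue Jun 17 2025, Sun Jul 6 2025, Mon Jul 28 2025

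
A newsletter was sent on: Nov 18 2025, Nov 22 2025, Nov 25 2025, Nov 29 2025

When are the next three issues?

The gap pattern 4, 3, 4 repeats every 2 events.
These are the Tuesdays and Saturdays of each week.
The following Tuesday is Dec 2 2025.
Next Saturday: Dec 6 2025.
Next Tuesday: Dec 9 2025.

Dec 2 2025, Dec 6 2025, Dec 9 2025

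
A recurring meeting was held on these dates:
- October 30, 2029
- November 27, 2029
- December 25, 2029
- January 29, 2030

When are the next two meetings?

February 26, 2030; March 26, 2030

All Tuesdays; the gaps (28, 28, 35) vary with month length.
This is the last Tuesday of each month.
February 2030 ends with Tuesday February 26, 2030.
March 2030 ends with Tuesday March 26, 2030.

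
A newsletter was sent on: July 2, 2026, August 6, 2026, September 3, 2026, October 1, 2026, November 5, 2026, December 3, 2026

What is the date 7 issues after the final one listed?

Gaps: 35, 28, 28, 35, 28 days — a mix of 28 and 35. Every date is a Thursday.
Each is the 1st Thursday of its month.
January 2027 — 1st Thursday is January 7, 2027.
February 2027 — 1st Thursday is February 4, 2027.
March 2027 — 1st Thursday is March 4, 2027.
April 2027 — 1st Thursday is April 1, 2027.
May 2027 — 1st Thursday is May 6, 2027.
June 2027 — 1st Thursday is June 3, 2027.
1st Thursday of July 2027: July 1, 2027.

July 1, 2027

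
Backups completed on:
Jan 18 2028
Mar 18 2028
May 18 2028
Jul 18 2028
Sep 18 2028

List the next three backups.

Nov 18 2028, Jan 18 2029, Mar 18 2029

Each date is the 18th; the gaps (60, 61, 61, 62) track the month lengths.
The rule is the 18th of every 2 months.
Next: November 2028 → Nov 18 2028.
January 2029: Jan 18 2029.
March 2029: Mar 18 2029.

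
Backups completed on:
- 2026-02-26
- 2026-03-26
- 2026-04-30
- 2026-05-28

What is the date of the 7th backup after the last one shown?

2026-12-31

Every date is a Thursday; gaps 28, 35, 28 days.
Each is the last Thursday of its month (at least one falls on the 29th or later, ruling out '4th Thursday').
Last Thursday of June 2026: 2026-06-25.
July 2026 ends with Thursday 2026-07-30.
August 2026 ends with Thursday 2026-08-27.
September 2026 ends with Thursday 2026-09-24.
October 2026 ends with Thursday 2026-10-29.
November 2026 ends with Thursday 2026-11-26.
December 2026 ends with Thursday 2026-12-31.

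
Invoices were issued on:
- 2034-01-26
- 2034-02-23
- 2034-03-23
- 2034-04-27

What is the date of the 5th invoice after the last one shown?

These are Thursdays at 28- or 35-day spacing (28, 28, 35).
The pattern: 4th Thursday of the month.
4th Thursday of May 2034: 2034-05-25.
June 2034 — 4th Thursday is 2034-06-22.
4th Thursday of July 2034: 2034-07-27.
August 2034 — 4th Thursday is 2034-08-24.
4th Thursday of September 2034: 2034-09-28.

2034-09-28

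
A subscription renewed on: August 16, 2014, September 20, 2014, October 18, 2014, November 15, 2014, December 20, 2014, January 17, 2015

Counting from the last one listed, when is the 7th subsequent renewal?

August 15, 2015

All dates are Saturdays, 35, 28, 28, 35, 28 days apart.
Specifically, the 3rd Saturday of each month.
February 2015 — 3rd Saturday is February 21, 2015.
March 2015 — 3rd Saturday is March 21, 2015.
April 2015 — 3rd Saturday is April 18, 2015.
May 2015 — 3rd Saturday is May 16, 2015.
3rd Saturday of June 2015: June 20, 2015.
3rd Saturday of July 2015: July 18, 2015.
August 2015 — 3rd Saturday is August 15, 2015.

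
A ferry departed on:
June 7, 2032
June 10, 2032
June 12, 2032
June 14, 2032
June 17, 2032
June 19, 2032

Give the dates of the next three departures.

June 21, 2032; June 24, 2032; June 26, 2032

Every event lands on a Monday or Thursday or Saturday (gaps cycle 3, 2, 2, 3, 2).
So the schedule is: every Monday, Thursday and Saturday.
The following Monday is June 21, 2032.
The following Thursday is June 24, 2032.
Next Saturday: June 26, 2032.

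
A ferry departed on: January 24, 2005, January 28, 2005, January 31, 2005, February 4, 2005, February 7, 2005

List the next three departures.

The gap pattern 4, 3, 4, 3 repeats every 2 events.
These are the Mondays and Fridays of each week.
The following Friday is February 11, 2005.
Next Monday: February 14, 2005.
The following Friday is February 18, 2005.

February 11, 2005; February 14, 2005; February 18, 2005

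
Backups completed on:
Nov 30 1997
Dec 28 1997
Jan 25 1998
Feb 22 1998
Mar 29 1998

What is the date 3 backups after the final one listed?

All Sundays; the gaps (28, 28, 28, 35) vary with month length.
This is the last Sunday of each month.
April 1998 ends with Sunday Apr 26 1998.
Last Sunday of May 1998: May 31 1998.
June 1998 ends with Sunday Jun 28 1998.

Jun 28 1998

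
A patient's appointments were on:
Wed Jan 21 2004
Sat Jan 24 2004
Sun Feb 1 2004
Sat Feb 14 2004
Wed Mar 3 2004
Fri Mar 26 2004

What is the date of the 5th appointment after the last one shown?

Gaps: 3, 8, 13, 18, 23 days — each gap is 5 larger than the previous one.
Next gap: 28 days. Fri Mar 26 2004 + 28 days = Fri Apr 23 2004.
Next gap: 33 days. Fri Apr 23 2004 + 33 days = Wed May 26 2004.
Next gap: 38 days. Wed May 26 2004 + 38 days = Sat Jul 3 2004.
Next gap: 43 days. Sat Jul 3 2004 + 43 days = Sun Aug 15 2004.
Next gap: 48 days. Sun Aug 15 2004 + 48 days = Sat Oct 2 2004.

Sat Oct 2 2004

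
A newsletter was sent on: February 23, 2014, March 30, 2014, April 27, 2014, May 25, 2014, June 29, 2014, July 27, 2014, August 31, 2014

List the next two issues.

These are Sundays with 35, 28, 28, 35, 28, 35-day gaps.
Each is the final Sunday of its month — March 30, 2014 is past the 28th, so '4th Sunday' doesn't fit.
Last Sunday of September 2014: September 28, 2014.
Last Sunday of October 2014: October 26, 2014.

September 28, 2014; October 26, 2014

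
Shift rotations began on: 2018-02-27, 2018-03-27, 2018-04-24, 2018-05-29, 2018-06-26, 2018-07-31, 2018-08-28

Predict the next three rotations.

2018-09-25, 2018-10-30, 2018-11-27

Every date is a Tuesday; gaps 28, 28, 35, 28, 35, 28 days.
Each is the last Tuesday of its month (at least one falls on the 29th or later, ruling out '4th Tuesday').
September 2018 ends with Tuesday 2018-09-25.
October 2018 ends with Tuesday 2018-10-30.
Last Tuesday of November 2018: 2018-11-27.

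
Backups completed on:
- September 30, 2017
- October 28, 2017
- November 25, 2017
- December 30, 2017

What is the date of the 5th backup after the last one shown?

May 26, 2018

All Saturdays; the gaps (28, 28, 35) vary with month length.
This is the last Saturday of each month.
Last Saturday of January 2018: January 27, 2018.
February 2018 ends with Saturday February 24, 2018.
Last Saturday of March 2018: March 31, 2018.
Last Saturday of April 2018: April 28, 2018.
Last Saturday of May 2018: May 26, 2018.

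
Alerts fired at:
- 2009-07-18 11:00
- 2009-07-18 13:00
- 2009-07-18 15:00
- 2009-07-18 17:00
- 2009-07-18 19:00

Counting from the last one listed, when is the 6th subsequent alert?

Gaps: 2, 2, 2, 2 hours — each event is 2 hours after the previous one.
2009-07-18 19:00 + 2 h = 2009-07-18 21:00.
2009-07-18 21:00 + 2 h = 2009-07-18 23:00.
2009-07-18 23:00 + 2 h = 2009-07-19 01:00.
2009-07-19 01:00 + 2 h = 2009-07-19 03:00.
2009-07-19 03:00 + 2 h = 2009-07-19 05:00.
2009-07-19 05:00 + 2 h = 2009-07-19 07:00.

2009-07-19 07:00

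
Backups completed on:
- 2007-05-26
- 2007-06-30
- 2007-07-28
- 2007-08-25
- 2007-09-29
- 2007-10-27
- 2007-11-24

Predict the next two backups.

2007-12-29, 2008-01-26

All Saturdays; the gaps (35, 28, 28, 35, 28, 28) vary with month length.
This is the last Saturday of each month.
Last Saturday of December 2007: 2007-12-29.
Last Saturday of January 2008: 2008-01-26.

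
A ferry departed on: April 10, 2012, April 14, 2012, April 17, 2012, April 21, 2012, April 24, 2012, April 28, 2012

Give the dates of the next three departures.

May 1, 2012; May 5, 2012; May 8, 2012

Every event lands on a Tuesday or Saturday (gaps cycle 4, 3, 4, 3, 4).
So the schedule is: every Tuesday and Saturday.
Next Tuesday: May 1, 2012.
Next Saturday: May 5, 2012.
Next Tuesday: May 8, 2012.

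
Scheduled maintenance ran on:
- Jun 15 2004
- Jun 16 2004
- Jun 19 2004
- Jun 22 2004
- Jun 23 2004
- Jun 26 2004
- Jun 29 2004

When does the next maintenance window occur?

Every event lands on a Tuesday or Wednesday or Saturday (gaps cycle 1, 3, 3, 1, 3, 3).
So the schedule is: every Tuesday, Wednesday and Saturday.
Next Wednesday: Jun 30 2004.

Jun 30 2004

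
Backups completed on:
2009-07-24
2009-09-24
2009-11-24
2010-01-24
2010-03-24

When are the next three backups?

The day-of-month is always 24 (62, 61, 61, 59 days between events).
So this recurs on the 24th of every 2 months.
Next: May 2010 → 2010-05-24.
Next: July 2010 → 2010-07-24.
Next: September 2010 → 2010-09-24.

2010-05-24, 2010-07-24, 2010-09-24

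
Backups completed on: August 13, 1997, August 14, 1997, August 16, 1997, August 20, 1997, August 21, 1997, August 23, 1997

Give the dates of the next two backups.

Every event lands on a Wednesday or Thursday or Saturday (gaps cycle 1, 2, 4, 1, 2).
So the schedule is: every Wednesday, Thursday and Saturday.
The following Wednesday is August 27, 1997.
The following Thursday is August 28, 1997.

August 27, 1997; August 28, 1997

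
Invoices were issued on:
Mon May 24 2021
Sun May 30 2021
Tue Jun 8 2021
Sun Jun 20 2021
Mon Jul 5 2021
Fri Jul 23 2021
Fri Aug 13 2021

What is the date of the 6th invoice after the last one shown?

Intervals are 6, 9, 12, 15, 18, 21 days — an arithmetic progression with common difference 3.
Next gap: 24 days. Fri Aug 13 2021 + 24 days = Mon Sep 6 2021.
Next gap: 27 days. Mon Sep 6 2021 + 27 days = Sun Oct 3 2021.
Next gap: 30 days. Sun Oct 3 2021 + 30 days = Tue Nov 2 2021.
Next gap: 33 days. Tue Nov 2 2021 + 33 days = Sun Dec 5 2021.
Next gap: 36 days. Sun Dec 5 2021 + 36 days = Mon Jan 10 2022.
Next gap: 39 days. Mon Jan 10 2022 + 39 days = Fri Feb 18 2022.

Fri Feb 18 2022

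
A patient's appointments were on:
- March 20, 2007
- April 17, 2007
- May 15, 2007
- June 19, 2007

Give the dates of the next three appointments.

All dates are Tuesdays, 28, 28, 35 days apart.
Specifically, the 3rd Tuesday of each month.
3rd Tuesday of July 2007: July 17, 2007.
August 2007 — 3rd Tuesday is August 21, 2007.
3rd Tuesday of September 2007: September 18, 2007.

July 17, 2007; August 21, 2007; September 18, 2007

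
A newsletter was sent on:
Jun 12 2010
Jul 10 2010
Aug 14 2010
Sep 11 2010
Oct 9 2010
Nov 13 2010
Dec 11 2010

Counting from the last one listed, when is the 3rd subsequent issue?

These are Saturdays at 28- or 35-day spacing (28, 35, 28, 28, 35, 28).
The pattern: 2nd Saturday of the month.
2nd Saturday of January 2011: Jan 8 2011.
2nd Saturday of February 2011: Feb 12 2011.
2nd Saturday of March 2011: Mar 12 2011.

Mar 12 2011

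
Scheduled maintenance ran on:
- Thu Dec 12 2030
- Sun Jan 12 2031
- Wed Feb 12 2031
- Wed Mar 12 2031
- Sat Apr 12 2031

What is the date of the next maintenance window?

Mon May 12 2031

Each date is the 12th; the gaps (31, 31, 28, 31) track the month lengths.
The rule is the 12th of each month.
Next: May 2031 → Mon May 12 2031.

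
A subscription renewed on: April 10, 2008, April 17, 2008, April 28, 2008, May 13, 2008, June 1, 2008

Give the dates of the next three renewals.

June 24, 2008; July 21, 2008; August 21, 2008

Intervals are 7, 11, 15, 19 days — an arithmetic progression with common difference 4.
Next gap: 23 days. June 1, 2008 + 23 days = June 24, 2008.
Next gap: 27 days. June 24, 2008 + 27 days = July 21, 2008.
Next gap: 31 days. July 21, 2008 + 31 days = August 21, 2008.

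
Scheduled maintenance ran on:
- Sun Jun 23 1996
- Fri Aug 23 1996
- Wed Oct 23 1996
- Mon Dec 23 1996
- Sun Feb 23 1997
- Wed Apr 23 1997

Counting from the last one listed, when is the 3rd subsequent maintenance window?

Thu Oct 23 1997

Gaps: 61, 61, 61, 62, 59 days — not constant. Every event is on the 23rd of the month.
Pattern: the 23rd of every 2 months.
Next: June 1997 → Mon Jun 23 1997.
August 1997: Sat Aug 23 1997.
Next: October 1997 → Thu Oct 23 1997.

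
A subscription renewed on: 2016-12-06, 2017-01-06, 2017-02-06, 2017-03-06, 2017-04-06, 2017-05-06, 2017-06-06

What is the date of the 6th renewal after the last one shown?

Each date is the 6th; the gaps (31, 31, 28, 31, 30, 31) track the month lengths.
The rule is the 6th of each month.
July 2017: 2017-07-06.
August 2017: 2017-08-06.
Next: September 2017 → 2017-09-06.
Next: October 2017 → 2017-10-06.
November 2017: 2017-11-06.
December 2017: 2017-12-06.

2017-12-06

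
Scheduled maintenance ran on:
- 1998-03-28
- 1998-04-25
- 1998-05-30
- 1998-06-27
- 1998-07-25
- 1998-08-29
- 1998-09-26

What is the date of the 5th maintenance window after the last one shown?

1999-02-27

Every date is a Saturday; gaps 28, 35, 28, 28, 35, 28 days.
Each is the last Saturday of its month (at least one falls on the 29th or later, ruling out '4th Saturday').
Last Saturday of October 1998: 1998-10-31.
Last Saturday of November 1998: 1998-11-28.
December 1998 ends with Saturday 1998-12-26.
Last Saturday of January 1999: 1999-01-30.
Last Saturday of February 1999: 1999-02-27.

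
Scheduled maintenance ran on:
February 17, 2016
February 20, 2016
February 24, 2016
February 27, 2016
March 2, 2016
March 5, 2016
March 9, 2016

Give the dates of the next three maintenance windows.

The gap pattern 3, 4, 3, 4, 3, 4 repeats every 2 events.
These are the Wednesdays and Saturdays of each week.
Next Saturday: March 12, 2016.
The following Wednesday is March 16, 2016.
Next Saturday: March 19, 2016.

March 12, 2016; March 16, 2016; March 19, 2016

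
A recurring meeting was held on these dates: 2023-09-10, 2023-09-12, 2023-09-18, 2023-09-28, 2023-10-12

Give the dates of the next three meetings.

The spacing grows by 4 each time: 2, 6, 10, 14 days.
Next gap: 18 days. 2023-10-12 + 18 days = 2023-10-30.
Next gap: 22 days. 2023-10-30 + 22 days = 2023-11-21.
Next gap: 26 days. 2023-11-21 + 26 days = 2023-12-17.

2023-10-30, 2023-11-21, 2023-12-17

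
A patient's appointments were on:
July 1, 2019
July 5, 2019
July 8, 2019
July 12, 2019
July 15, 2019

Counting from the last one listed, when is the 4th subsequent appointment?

July 29, 2019

Gaps: 4, 3, 4, 3 days — not constant, but cyclic with period 2.
The events fall on every Monday and Friday.
Next Friday: July 19, 2019.
Next Monday: July 22, 2019.
The following Friday is July 26, 2019.
Next Monday: July 29, 2019.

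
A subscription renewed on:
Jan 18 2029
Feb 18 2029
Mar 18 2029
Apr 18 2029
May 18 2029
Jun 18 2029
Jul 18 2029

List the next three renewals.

Aug 18 2029, Sep 18 2029, Oct 18 2029

The day-of-month is always 18 (31, 28, 31, 30, 31, 30 days between events).
So this recurs on the 18th of each month.
Next: August 2029 → Aug 18 2029.
Next: September 2029 → Sep 18 2029.
Next: October 2029 → Oct 18 2029.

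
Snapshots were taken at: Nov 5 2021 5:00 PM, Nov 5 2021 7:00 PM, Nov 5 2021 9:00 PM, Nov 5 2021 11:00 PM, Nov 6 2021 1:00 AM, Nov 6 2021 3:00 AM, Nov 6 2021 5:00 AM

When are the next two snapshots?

Nov 6 2021 7:00 AM, Nov 6 2021 9:00 AM

The interval is a steady 2 hours (2, 2, 2, 2, 2, 2).
Nov 6 2021 5:00 AM + 2 h = Nov 6 2021 7:00 AM.
Nov 6 2021 7:00 AM + 2 h = Nov 6 2021 9:00 AM.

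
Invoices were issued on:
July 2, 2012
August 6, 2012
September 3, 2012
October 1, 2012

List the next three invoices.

Gaps: 35, 28, 28 days — a mix of 28 and 35. Every date is a Monday.
Each is the 1st Monday of its month.
1st Monday of November 2012: November 5, 2012.
December 2012 — 1st Monday is December 3, 2012.
1st Monday of January 2013: January 7, 2013.

November 5, 2012; December 3, 2012; January 7, 2013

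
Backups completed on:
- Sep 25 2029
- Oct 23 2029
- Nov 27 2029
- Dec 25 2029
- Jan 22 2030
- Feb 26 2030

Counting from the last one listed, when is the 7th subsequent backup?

Sep 24 2030

Gaps: 28, 35, 28, 28, 35 days — a mix of 28 and 35. Every date is a Tuesday.
Each is the 4th Tuesday of its month.
4th Tuesday of March 2030: Mar 26 2030.
4th Tuesday of April 2030: Apr 23 2030.
4th Tuesday of May 2030: May 28 2030.
4th Tuesday of June 2030: Jun 25 2030.
July 2030 — 4th Tuesday is Jul 23 2030.
4th Tuesday of August 2030: Aug 27 2030.
4th Tuesday of September 2030: Sep 24 2030.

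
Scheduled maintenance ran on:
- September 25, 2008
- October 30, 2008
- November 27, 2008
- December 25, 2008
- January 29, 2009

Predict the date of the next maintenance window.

Every date is a Thursday; gaps 35, 28, 28, 35 days.
Each is the last Thursday of its month (at least one falls on the 29th or later, ruling out '4th Thursday').
February 2009 ends with Thursday February 26, 2009.

February 26, 2009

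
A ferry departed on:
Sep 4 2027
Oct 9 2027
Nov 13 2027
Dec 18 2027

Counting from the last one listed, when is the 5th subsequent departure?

Jun 10 2028

Every event comes 35 days after the last (35, 35, 35).
Dec 18 2027 + 35 days = Jan 22 2028.
Jan 22 2028 + 35 days = Feb 26 2028.
Feb 26 2028 + 35 days = Apr 1 2028.
Apr 1 2028 + 35 days = May 6 2028.
May 6 2028 + 35 days = Jun 10 2028.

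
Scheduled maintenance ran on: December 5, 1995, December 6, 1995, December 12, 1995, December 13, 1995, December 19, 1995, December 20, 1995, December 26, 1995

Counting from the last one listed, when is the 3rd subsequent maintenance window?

January 3, 1996

Gaps: 1, 6, 1, 6, 1, 6 days — not constant, but cyclic with period 2.
The events fall on every Tuesday and Wednesday.
The following Wednesday is December 27, 1995.
Next Tuesday: January 2, 1996.
The following Wednesday is January 3, 1996.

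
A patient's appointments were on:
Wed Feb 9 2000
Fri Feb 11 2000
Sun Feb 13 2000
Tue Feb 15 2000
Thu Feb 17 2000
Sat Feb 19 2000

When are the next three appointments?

The spacing is 2, 2, 2, 2, 2 days — always 2 days.
Sat Feb 19 2000 + 2 days = Mon Feb 21 2000.
Mon Feb 21 2000 + 2 days = Wed Feb 23 2000.
Wed Feb 23 2000 + 2 days = Fri Feb 25 2000.

Mon Feb 21 2000, Wed Feb 23 2000, Fri Feb 25 2000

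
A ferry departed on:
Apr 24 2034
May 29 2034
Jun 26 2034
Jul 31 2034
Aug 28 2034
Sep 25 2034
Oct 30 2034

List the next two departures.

All Mondays; the gaps (35, 28, 35, 28, 28, 35) vary with month length.
This is the last Monday of each month.
Last Monday of November 2034: Nov 27 2034.
December 2034 ends with Monday Dec 25 2034.

Nov 27 2034, Dec 25 2034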